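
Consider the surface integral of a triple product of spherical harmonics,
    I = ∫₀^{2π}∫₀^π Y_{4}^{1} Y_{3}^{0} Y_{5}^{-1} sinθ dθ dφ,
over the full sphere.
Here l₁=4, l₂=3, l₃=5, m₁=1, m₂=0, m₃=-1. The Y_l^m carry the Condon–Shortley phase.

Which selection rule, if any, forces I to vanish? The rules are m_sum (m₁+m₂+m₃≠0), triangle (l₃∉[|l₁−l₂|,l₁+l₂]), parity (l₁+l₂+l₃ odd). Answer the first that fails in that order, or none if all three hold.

none

m₁+m₂+m₃ = 1 + 0 − 1 = 0  ✓
triangle: |4−3|=1 ≤ l₃=5 ≤ 4+3=7  ✓
parity: l₁+l₂+l₃ = 12 is even  ✓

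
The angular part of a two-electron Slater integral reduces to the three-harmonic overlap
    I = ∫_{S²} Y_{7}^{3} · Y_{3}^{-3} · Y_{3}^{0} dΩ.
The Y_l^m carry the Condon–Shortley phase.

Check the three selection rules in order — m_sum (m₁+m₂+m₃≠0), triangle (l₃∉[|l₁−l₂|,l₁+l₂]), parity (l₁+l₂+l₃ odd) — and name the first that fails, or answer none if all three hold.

triangle

Σmᵢ = 0  ✓
l₃∈[|l₁−l₂|,l₁+l₂]=[4,10], have l₃=3  ✗
Σlᵢ = 13 ⇒ odd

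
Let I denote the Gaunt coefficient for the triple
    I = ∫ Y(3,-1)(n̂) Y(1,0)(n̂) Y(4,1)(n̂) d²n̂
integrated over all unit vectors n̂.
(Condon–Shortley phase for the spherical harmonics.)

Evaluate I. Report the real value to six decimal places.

Checks pass: Σm=0; 8 even; l₃=4∈[2,4].
(2·3+1)(2·1+1)(2·4+1) = 189
Δ: 0! 6! 2! / 9! → 1/252
sum: t=0:+1/36 = 1/36
3j²(3 1 4; 0 0 0) = Δ·Π!·Σ² = 4/63  (sign +1)
sum: t=0:+1/48 = 1/48
3j²(3 1 4; -1 0 1) = Δ·Π!·Σ² = 5/84  (sign -1)
combine: 4πI² = 189·4/63·5/84 = 5/7
take √, sign -1: I = -0.23841361

-0.238414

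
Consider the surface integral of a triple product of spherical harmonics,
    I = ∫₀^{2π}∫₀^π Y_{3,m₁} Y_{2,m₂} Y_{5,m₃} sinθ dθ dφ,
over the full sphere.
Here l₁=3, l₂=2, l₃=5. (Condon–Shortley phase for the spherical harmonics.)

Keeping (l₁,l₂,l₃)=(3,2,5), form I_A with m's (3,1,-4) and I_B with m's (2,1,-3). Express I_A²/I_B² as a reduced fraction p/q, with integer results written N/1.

3/4

Shared (l₁,l₂,l₃)=(3,2,5): N and (l;000)² cancel in I_A²/I_B².
A: Δ = 0!·6!·4!/11! = 1/2310; Racah Σ t=0..0: t=0:+1/4320 = 1/4320; ⇒ 3j(3 2 5; 3 1 -4)² = 2/55, sgn -1
B: Δ = 0!·6!·4!/11! = 1/2310; Racah Σ t=0..0: t=0:+1/720 = 1/720; ⇒ 3j(3 2 5; 2 1 -3)² = 8/165, sgn +1
I_A²/I_B² = (2/55)/(8/165) = 3/4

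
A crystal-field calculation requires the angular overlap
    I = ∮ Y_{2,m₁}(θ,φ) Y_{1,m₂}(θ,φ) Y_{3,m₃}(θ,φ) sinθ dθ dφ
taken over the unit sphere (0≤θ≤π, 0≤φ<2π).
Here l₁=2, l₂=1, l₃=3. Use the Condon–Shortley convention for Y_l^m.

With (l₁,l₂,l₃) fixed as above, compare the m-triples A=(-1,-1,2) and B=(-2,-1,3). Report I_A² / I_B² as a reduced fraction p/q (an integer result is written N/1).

2/3

Shared (l₁,l₂,l₃)=(2,1,3): N and (l;000)² cancel in I_A²/I_B².
A: Δ = 0!·4!·2!/7! = 1/105; Racah Σ t=0..0: t=0:+1/12 = 1/12; ⇒ 3j(2 1 3; -1 -1 2)² = 2/21, sgn -1
B: Δ = 0!·4!·2!/7! = 1/105; Racah Σ t=0..0: t=0:+1/48 = 1/48; ⇒ 3j(2 1 3; -2 -1 3)² = 1/7, sgn +1
I_A²/I_B² = (2/21)/(1/7) = 2/3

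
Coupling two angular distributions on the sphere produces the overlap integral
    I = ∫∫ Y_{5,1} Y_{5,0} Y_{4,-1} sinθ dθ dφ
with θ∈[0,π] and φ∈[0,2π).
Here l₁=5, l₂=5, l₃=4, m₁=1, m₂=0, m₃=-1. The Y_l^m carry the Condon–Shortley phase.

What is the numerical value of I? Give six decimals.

Checks pass: Σm=0; 14 even; l₃=4∈[0,10].
(2·5+1)(2·5+1)(2·4+1) = 1089
Δ: 6! 4! 4! / 15! → 1/3153150
sum: t=1:−1/69120 t=2:+1/1728 t=3:−1/576 t=4:+1/1728 t=5:−1/69120 = -7/11520
3j²(5 5 4; 0 0 0) = Δ·Π!·Σ² = 2/143  (sign -1)
sum: t=1:−1/17280 t=2:+1/1152 t=3:−1/864 t=4:+1/6912 = -7/34560
3j²(5 5 4; 1 0 -1) = Δ·Π!·Σ² = 1/429  (sign +1)
combine: 4πI² = 1089·2/143·1/429 = 6/169
take √, sign -1: I = -0.05315295

-0.053153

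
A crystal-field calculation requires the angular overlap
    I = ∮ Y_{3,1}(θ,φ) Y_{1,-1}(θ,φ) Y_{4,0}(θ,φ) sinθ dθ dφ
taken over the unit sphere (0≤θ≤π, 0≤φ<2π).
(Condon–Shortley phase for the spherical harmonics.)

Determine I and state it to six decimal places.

m-sum 0 ✓  L=8 even ✓  2≤4≤4 ✓
Π(2lᵢ+1) = 7×3×9 = 189
triangle coeff Δ(3,1,4) = 1/252
Σ_t [0,0]: t=0:+1/36 = 1/36
(3j)²=4/63 [(3 1 4; 0 0 0)], sign=+1
Σ_t [0,0]: t=0:+1/96 = 1/96
(3j)²=1/42 [(3 1 4; 1 -1 0)], sign=+1
⇒ 4πI² = 2/7
I = (+1)√(2/7/(4π)) = 0.15078601

0.150786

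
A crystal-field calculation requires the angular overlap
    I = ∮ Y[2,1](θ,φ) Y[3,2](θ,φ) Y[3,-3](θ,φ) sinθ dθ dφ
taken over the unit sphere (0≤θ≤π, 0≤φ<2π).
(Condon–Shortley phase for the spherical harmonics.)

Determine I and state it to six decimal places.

Rules hold: Σm=0, L=8 even, 1≤3≤5.
N = 5·7·7 = 245
Δ = 2!·2!·4!/9! = 1/3780
Racah Σ t=0..2: t=0:+1/24 t=1:−1/4 t=2:+1/24 = -1/6
⇒ 3j(2 3 3; 0 0 0)² = 4/105, sgn +1
Racah Σ t=1..1: t=1:−1/48 = -1/48
⇒ 3j(2 3 3; 1 2 -3)² = 5/84, sgn -1
4πI² = N·(3j₀)²·(3jₘ)² = 5/9
I = -1·√(0.555556/4π) = -0.21026104

-0.210261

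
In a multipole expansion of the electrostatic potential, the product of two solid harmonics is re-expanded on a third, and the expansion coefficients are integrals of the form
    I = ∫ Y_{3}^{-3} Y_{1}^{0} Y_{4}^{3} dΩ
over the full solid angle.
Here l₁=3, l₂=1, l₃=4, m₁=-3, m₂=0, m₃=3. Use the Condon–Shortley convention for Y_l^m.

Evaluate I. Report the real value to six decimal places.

-0.162868

Rules hold: Σm=0, L=8 even, 2≤4≤4.
N = 7·3·9 = 189
Δ = 0!·6!·2!/9! = 1/252
Racah Σ t=0..0: t=0:+1/36 = 1/36
⇒ 3j(3 1 4; 0 0 0)² = 4/63, sgn +1
Racah Σ t=0..0: t=0:+1/720 = 1/720
⇒ 3j(3 1 4; -3 0 3)² = 1/36, sgn -1
4πI² = N·(3j₀)²·(3jₘ)² = 1/3
I = -1·√(0.333333/4π) = -0.16286750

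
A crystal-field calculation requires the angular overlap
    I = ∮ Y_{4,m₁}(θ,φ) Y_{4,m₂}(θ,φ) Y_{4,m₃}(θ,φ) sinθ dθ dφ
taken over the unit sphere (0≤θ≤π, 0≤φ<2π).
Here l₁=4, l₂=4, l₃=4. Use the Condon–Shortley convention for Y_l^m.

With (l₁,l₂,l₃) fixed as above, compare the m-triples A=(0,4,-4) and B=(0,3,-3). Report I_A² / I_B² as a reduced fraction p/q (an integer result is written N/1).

l's match ⇒ only the (l;m) 3-j factors differ between A and B.
A: triangle coeff Δ(4,4,4) = 1/450450; Σ_t [4,4]: t=4:+1/13824 = 1/13824; (3j)²=14/1287 [(4 4 4; 0 4 -4)], sign=+1
B: triangle coeff Δ(4,4,4) = 1/450450; Σ_t [3,4]: t=3:−1/864 t=4:+1/3456 = -1/1152; (3j)²=7/286 [(4 4 4; 0 3 -3)], sign=+1
I_A²/I_B² = (14/1287)/(7/286) = 4/9

4/9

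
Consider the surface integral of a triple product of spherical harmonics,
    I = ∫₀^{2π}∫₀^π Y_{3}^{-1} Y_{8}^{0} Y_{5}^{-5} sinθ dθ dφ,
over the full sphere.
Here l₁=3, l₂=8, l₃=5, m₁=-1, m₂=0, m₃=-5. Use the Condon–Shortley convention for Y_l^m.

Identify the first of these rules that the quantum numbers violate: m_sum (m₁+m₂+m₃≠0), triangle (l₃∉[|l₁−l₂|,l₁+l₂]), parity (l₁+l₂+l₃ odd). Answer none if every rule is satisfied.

m_sum

Σmᵢ = -6  ✗
l₃∈[|l₁−l₂|,l₁+l₂]=[5,11], have l₃=5
Σlᵢ = 16 ⇒ even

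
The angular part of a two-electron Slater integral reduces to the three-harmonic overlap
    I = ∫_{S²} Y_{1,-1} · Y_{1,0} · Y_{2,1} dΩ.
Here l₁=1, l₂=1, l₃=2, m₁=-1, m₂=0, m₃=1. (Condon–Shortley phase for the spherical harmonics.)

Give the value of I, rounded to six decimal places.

-0.218510

m-sum 0 ✓  L=4 even ✓  0≤2≤2 ✓
Π(2lᵢ+1) = 3×3×5 = 45
triangle coeff Δ(1,1,2) = 1/30
Σ_t [0,0]: t=0:+1/1 = 1/1
(3j)²=2/15 [(1 1 2; 0 0 0)], sign=+1
Σ_t [0,0]: t=0:+1/2 = 1/2
(3j)²=1/10 [(1 1 2; -1 0 1)], sign=-1
⇒ 4πI² = 3/5
I = (-1)√(3/5/(4π)) = -0.21850969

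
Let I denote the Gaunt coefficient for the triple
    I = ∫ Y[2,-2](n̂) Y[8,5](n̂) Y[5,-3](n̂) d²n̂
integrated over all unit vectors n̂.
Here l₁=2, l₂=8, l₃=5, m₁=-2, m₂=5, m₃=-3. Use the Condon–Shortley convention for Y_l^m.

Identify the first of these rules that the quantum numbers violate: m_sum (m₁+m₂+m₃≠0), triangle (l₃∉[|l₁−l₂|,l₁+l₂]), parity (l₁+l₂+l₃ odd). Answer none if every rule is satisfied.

triangle

azimuthal sum: -2 + 5 − 3 = 0  ✓
6 ≤ 5 ≤ 10 (triangle on l)  ✗
L = 2 + 8 + 5 = 15 (odd)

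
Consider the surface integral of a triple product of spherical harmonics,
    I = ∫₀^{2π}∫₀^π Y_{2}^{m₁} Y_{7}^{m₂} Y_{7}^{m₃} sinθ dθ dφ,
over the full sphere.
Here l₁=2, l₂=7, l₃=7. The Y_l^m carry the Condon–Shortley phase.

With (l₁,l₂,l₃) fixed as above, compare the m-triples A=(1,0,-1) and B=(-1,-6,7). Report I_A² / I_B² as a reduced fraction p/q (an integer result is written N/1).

Shared (l₁,l₂,l₃)=(2,7,7): N and (l;000)² cancel in I_A²/I_B².
A: Δ = 2!·2!·12!/17! = 1/185640; Racah Σ t=0..1: t=0:+1/1209600 t=1:−1/1036800 = -1/7257600; ⇒ 3j(2 7 7; 1 0 -1)² = 1/2210, sgn -1
B: Δ = 2!·2!·12!/17! = 1/185640; Racah Σ t=1..1: t=1:−1/958003200 = -1/958003200; ⇒ 3j(2 7 7; -1 -6 7)² = 13/680, sgn -1
I_A²/I_B² = (1/2210)/(13/680) = 4/169

4/169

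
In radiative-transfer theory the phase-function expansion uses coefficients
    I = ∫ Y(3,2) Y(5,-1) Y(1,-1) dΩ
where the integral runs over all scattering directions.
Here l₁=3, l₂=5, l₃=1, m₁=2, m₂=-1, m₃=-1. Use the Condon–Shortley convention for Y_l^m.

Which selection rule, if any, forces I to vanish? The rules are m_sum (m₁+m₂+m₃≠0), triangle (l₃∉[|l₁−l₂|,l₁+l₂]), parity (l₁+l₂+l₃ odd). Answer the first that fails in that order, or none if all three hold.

triangle

Σmᵢ = 0  ✓
l₃∈[|l₁−l₂|,l₁+l₂]=[2,8], have l₃=1  ✗
Σlᵢ = 9 ⇒ odd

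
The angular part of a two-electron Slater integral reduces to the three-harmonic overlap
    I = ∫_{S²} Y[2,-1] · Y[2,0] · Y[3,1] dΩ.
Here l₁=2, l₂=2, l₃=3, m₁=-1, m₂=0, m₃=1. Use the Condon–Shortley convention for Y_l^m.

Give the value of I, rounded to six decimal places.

L=7 odd ⇒ parity kills the (l;000) factor ⇒ I = 0

0.000000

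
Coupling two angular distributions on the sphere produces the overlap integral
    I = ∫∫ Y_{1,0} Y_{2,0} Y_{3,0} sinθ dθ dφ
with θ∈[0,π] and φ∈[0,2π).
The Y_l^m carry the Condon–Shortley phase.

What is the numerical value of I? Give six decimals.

0.247767

Checks pass: Σm=0; 6 even; l₃=3∈[1,3].
(2·1+1)(2·2+1)(2·3+1) = 105
Δ: 0! 2! 4! / 7! → 1/105
sum: t=0:+1/4 = 1/4
3j²(1 2 3; 0 0 0) = Δ·Π!·Σ² = 3/35  (sign -1)
(m-triple is (0,0,0) — same symbol as above.)
combine: 4πI² = 105·3/35·3/35 = 27/35
take √, sign +1: I = 0.24776670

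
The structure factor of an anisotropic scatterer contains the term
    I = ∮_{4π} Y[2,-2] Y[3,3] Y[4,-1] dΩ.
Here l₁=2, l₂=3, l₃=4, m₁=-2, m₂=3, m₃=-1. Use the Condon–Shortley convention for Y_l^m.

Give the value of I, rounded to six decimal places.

L=9 odd ⇒ parity kills the (l;000) factor ⇒ I = 0

0.000000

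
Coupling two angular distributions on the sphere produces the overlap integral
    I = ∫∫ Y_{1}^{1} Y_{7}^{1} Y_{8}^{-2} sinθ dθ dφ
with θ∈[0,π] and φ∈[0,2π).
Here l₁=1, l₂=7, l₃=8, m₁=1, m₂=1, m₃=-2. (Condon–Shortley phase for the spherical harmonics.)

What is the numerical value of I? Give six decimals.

0.205254

Rules hold: Σm=0, L=16 even, 6≤8≤8.
N = 3·15·17 = 765
Δ = 0!·2!·14!/17! = 1/2040
Racah Σ t=0..0: t=0:+1/25401600 = 1/25401600
⇒ 3j(1 7 8; 0 0 0)² = 8/255, sgn +1
Racah Σ t=0..0: t=0:+1/58060800 = 1/58060800
⇒ 3j(1 7 8; 1 1 -2)² = 3/136, sgn +1
4πI² = N·(3j₀)²·(3jₘ)² = 9/17
I = +1·√(0.529412/4π) = 0.20525411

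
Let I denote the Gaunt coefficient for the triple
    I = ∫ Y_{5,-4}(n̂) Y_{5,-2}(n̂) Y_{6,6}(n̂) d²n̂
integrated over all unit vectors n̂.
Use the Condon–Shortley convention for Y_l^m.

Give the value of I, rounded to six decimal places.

-0.161540

m-sum 0 ✓  L=16 even ✓  0≤6≤10 ✓
Π(2lᵢ+1) = 11×11×13 = 1573
triangle coeff Δ(5,5,6) = 1/28588560
Σ_t [0,4]: t=0:+1/345600 t=1:−1/13824 t=2:+1/5184 t=3:−1/13824 t=4:+1/345600 = 7/129600
(3j)²=80/7293 [(5 5 6; 0 0 0)], sign=+1
Σ_t [3,3]: t=3:−1/3110400 = -1/3110400
(3j)²=21/1105 [(5 5 6; -4 -2 6)], sign=-1
⇒ 4πI² = 1232/3757
I = (-1)√(1232/3757/(4π)) = -0.16153991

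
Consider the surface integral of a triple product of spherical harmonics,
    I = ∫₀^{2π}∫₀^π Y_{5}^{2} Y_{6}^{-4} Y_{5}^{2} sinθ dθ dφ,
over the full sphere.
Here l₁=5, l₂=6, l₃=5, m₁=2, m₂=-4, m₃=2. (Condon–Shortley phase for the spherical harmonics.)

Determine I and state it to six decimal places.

m-sum 0 ✓  L=16 even ✓  1≤5≤11 ✓
Π(2lᵢ+1) = 11×13×11 = 1573
triangle coeff Δ(5,6,5) = 1/28588560
Σ_t [1,5]: t=1:−1/345600 t=2:+1/13824 t=3:−1/5184 t=4:+1/13824 t=5:−1/345600 = -7/129600
(3j)²=80/7293 [(5 6 5; 0 0 0)], sign=+1
Σ_t [0,2]: t=0:+1/207360 t=1:−1/57600 t=2:+1/207360 = -1/129600
(3j)²=168/12155 [(5 6 5; 2 -4 2)], sign=+1
⇒ 4πI² = 896/3757
I = (+1)√(896/3757/(4π)) = 0.13776169

0.137762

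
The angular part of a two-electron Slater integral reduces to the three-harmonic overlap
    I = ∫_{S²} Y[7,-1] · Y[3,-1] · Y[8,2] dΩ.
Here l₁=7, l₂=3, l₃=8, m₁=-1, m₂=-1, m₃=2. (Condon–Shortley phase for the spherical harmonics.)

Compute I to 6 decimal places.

0.115043

Rules hold: Σm=0, L=18 even, 4≤8≤10.
N = 15·7·17 = 1785
Δ = 2!·12!·4!/19! = 1/5290740
Racah Σ t=0..2: t=0:+1/7257600 t=1:−1/2073600 t=2:+1/7257600 = -1/4838400
⇒ 3j(7 3 8; 0 0 0)² = 252/20995, sgn -1
Racah Σ t=0..2: t=0:+1/7741440 t=1:−1/3628800 t=2:+1/24883200 = -37/348364800
⇒ 3j(7 3 8; -1 -1 2)² = 1369/176358, sgn -1
4πI² = N·(3j₀)²·(3jₘ)² = 172494/1037153
I = +1·√(0.166315/4π) = 0.11504312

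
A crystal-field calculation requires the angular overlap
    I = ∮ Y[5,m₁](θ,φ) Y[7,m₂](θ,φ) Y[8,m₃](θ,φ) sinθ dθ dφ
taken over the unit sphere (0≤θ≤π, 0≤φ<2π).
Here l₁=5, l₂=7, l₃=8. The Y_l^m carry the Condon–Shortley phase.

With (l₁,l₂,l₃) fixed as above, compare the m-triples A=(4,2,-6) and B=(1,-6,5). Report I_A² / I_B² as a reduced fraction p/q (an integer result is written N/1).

Shared (l₁,l₂,l₃)=(5,7,8): N and (l;000)² cancel in I_A²/I_B².
A: Δ = 4!·6!·10!/21! = 1/814773960; Racah Σ t=0..1: t=0:+1/1045094400 t=1:−1/348364800 = -1/522547200; ⇒ 3j(5 7 8; 4 2 -6)² = 4/323, sgn -1
B: Δ = 4!·6!·10!/21! = 1/814773960; Racah Σ t=0..1: t=0:+1/418037760 t=1:−1/783820800 = 1/895795200; ⇒ 3j(5 7 8; 1 -6 5)² = 143/23256, sgn -1
I_A²/I_B² = (4/323)/(143/23256) = 288/143

288/143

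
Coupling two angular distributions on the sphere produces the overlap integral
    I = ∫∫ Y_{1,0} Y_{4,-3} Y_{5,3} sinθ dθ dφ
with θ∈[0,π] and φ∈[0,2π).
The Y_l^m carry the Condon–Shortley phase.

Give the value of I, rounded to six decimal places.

Checks pass: Σm=0; 10 even; l₃=5∈[3,5].
(2·1+1)(2·4+1)(2·5+1) = 297
Δ: 0! 2! 8! / 11! → 1/495
sum: t=0:+1/576 = 1/576
3j²(1 4 5; 0 0 0) = Δ·Π!·Σ² = 5/99  (sign -1)
sum: t=0:+1/5040 = 1/5040
3j²(1 4 5; 0 -3 3) = Δ·Π!·Σ² = 16/495  (sign +1)
combine: 4πI² = 297·5/99·16/495 = 16/33
take √, sign -1: I = -0.19642560

-0.196426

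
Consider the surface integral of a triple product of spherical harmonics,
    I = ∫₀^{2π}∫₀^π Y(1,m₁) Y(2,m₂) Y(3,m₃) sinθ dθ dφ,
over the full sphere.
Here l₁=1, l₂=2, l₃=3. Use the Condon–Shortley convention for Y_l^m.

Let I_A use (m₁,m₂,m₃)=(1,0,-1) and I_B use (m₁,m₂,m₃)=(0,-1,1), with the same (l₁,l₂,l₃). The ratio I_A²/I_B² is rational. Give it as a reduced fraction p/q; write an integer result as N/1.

3/4

Shared (l₁,l₂,l₃)=(1,2,3): N and (l;000)² cancel in I_A²/I_B².
A: Δ = 0!·2!·4!/7! = 1/105; Racah Σ t=0..0: t=0:+1/8 = 1/8; ⇒ 3j(1 2 3; 1 0 -1)² = 2/35, sgn +1
B: Δ = 0!·2!·4!/7! = 1/105; Racah Σ t=0..0: t=0:+1/6 = 1/6; ⇒ 3j(1 2 3; 0 -1 1)² = 8/105, sgn +1
I_A²/I_B² = (2/35)/(8/105) = 3/4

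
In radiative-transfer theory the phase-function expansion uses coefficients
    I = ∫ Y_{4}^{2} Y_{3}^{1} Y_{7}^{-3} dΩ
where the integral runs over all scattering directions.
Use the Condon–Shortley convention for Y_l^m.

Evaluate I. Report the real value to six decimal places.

-0.239176

m-sum 0 ✓  L=14 even ✓  1≤7≤7 ✓
Π(2lᵢ+1) = 9×7×15 = 945
triangle coeff Δ(4,3,7) = 1/45045
Σ_t [0,0]: t=0:+1/20736 = 1/20736
(3j)²=35/1287 [(4 3 7; 0 0 0)], sign=-1
Σ_t [0,0]: t=0:+1/69120 = 1/69120
(3j)²=4/143 [(4 3 7; 2 1 -3)], sign=+1
⇒ 4πI² = 14700/20449
I = (-1)√(14700/20449/(4π)) = -0.23917605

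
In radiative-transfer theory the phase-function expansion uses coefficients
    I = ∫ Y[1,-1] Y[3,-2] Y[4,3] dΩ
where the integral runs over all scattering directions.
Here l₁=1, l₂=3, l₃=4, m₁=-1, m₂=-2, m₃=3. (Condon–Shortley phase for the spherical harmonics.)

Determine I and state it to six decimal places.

-0.282095

Checks pass: Σm=0; 8 even; l₃=4∈[2,4].
(2·1+1)(2·3+1)(2·4+1) = 189
Δ: 0! 2! 6! / 9! → 1/252
sum: t=0:+1/36 = 1/36
3j²(1 3 4; 0 0 0) = Δ·Π!·Σ² = 4/63  (sign +1)
sum: t=0:+1/240 = 1/240
3j²(1 3 4; -1 -2 3) = Δ·Π!·Σ² = 1/12  (sign -1)
combine: 4πI² = 189·4/63·1/12 = 1/1
take √, sign -1: I = -0.28209479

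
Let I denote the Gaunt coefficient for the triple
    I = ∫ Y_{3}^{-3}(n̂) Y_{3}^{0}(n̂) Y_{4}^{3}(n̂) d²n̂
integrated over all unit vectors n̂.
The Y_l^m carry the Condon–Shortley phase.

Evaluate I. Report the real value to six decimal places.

0.203551

Rules hold: Σm=0, L=10 even, 0≤4≤6.
N = 7·7·9 = 441
Δ = 2!·4!·4!/11! = 1/34650
Racah Σ t=0..2: t=0:+1/72 t=1:−1/16 t=2:+1/72 = -5/144
⇒ 3j(3 3 4; 0 0 0)² = 2/77, sgn -1
Racah Σ t=2..2: t=2:+1/288 = 1/288
⇒ 3j(3 3 4; -3 0 3)² = 1/22, sgn -1
4πI² = N·(3j₀)²·(3jₘ)² = 63/121
I = +1·√(0.520661/4π) = 0.20355073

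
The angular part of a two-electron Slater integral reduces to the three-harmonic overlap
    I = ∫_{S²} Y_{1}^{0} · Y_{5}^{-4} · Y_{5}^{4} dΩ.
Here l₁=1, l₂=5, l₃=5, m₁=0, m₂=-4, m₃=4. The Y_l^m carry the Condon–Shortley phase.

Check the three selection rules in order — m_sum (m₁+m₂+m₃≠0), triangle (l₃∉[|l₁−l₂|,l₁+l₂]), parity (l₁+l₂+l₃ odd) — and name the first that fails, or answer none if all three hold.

m₁+m₂+m₃ = 0 − 4 + 4 = 0  ✓
triangle: |1−5|=4 ≤ l₃=5 ≤ 1+5=6  ✓
parity: l₁+l₂+l₃ = 11 is odd  ✗

parity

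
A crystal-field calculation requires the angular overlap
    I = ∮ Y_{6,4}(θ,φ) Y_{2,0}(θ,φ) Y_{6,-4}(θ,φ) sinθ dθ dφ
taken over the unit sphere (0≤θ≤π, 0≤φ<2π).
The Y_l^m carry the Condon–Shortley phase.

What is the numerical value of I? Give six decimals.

m-sum 0 ✓  L=14 even ✓  4≤6≤8 ✓
Π(2lᵢ+1) = 13×5×13 = 845
triangle coeff Δ(6,2,6) = 1/90090
Σ_t [0,2]: t=0:+1/69120 t=1:−1/14400 t=2:+1/69120 = -7/172800
(3j)²=14/715 [(6 2 6; 0 0 0)], sign=-1
Σ_t [0,2]: t=0:+1/322560 t=1:−1/362880 t=2:+1/14515200 = 1/2419200
(3j)²=2/5005 [(6 2 6; 4 0 -4)], sign=+1
⇒ 4πI² = 4/605
I = (-1)√(4/605/(4π)) = -0.02293757

-0.022938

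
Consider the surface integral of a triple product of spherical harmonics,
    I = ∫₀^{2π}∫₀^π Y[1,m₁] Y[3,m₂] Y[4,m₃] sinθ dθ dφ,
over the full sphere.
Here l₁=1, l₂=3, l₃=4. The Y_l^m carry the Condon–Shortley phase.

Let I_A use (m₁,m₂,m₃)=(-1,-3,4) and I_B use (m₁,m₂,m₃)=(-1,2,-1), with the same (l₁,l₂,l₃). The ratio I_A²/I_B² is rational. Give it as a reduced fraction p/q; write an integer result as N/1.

28/3

l's match ⇒ only the (l;m) 3-j factors differ between A and B.
A: triangle coeff Δ(1,3,4) = 1/252; Σ_t [0,0]: t=0:+1/1440 = 1/1440; (3j)²=1/9 [(1 3 4; -1 -3 4)], sign=+1
B: triangle coeff Δ(1,3,4) = 1/252; Σ_t [0,0]: t=0:+1/240 = 1/240; (3j)²=1/84 [(1 3 4; -1 2 -1)], sign=-1
I_A²/I_B² = (1/9)/(1/84) = 28/3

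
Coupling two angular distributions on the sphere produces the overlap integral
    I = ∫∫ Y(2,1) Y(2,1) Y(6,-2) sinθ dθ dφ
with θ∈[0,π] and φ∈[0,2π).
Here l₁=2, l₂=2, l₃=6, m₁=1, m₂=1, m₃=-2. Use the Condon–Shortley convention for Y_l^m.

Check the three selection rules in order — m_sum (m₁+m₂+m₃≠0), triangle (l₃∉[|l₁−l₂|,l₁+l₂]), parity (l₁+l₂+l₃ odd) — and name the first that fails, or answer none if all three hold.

Σmᵢ = 0  ✓
l₃∈[|l₁−l₂|,l₁+l₂]=[0,4], have l₃=6  ✗
Σlᵢ = 10 ⇒ even

triangle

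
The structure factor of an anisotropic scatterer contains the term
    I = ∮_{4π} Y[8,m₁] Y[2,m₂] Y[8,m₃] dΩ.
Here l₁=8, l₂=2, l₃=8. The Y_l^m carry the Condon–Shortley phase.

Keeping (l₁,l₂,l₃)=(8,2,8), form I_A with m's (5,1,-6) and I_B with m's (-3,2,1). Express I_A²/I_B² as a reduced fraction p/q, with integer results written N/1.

Same 8,2,8: normalisation and zero-m 3j drop out of the ratio.
A: Δ: 2! 14! 2! / 19! → 1/348840; sum: t=1:−1/1916006400 t=2:+1/12454041600 = -1/2264371200; 3j²(8 2 8; 5 1 -6) = Δ·Π!·Σ² = 847/38760  (sign -1)
B: Δ: 2! 14! 2! / 19! → 1/348840; sum: t=2:+1/174182400 = 1/174182400; 3j²(8 2 8; -3 2 1) = Δ·Π!·Σ² = 77/3876  (sign -1)
I_A²/I_B² = (847/38760)/(77/3876) = 11/10

11/10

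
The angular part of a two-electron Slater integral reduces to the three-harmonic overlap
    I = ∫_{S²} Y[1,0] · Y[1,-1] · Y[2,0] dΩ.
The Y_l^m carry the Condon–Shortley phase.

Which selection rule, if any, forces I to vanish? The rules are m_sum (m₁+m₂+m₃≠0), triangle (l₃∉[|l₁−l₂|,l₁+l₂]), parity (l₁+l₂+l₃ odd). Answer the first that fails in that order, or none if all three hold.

m_sum

m₁+m₂+m₃ = 0 − 1 + 0 = -1  ✗
triangle: |1−1|=0 ≤ l₃=2 ≤ 1+1=2
parity: l₁+l₂+l₃ = 4 is even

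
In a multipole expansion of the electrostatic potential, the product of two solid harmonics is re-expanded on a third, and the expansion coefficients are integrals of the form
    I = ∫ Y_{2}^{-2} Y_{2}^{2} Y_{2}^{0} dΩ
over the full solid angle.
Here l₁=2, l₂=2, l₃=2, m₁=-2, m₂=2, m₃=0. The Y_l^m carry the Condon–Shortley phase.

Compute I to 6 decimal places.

m-sum 0 ✓  L=6 even ✓  0≤2≤4 ✓
Π(2lᵢ+1) = 5×5×5 = 125
triangle coeff Δ(2,2,2) = 1/630
Σ_t [0,2]: t=0:+1/8 t=1:−1/1 t=2:+1/8 = -3/4
(3j)²=2/35 [(2 2 2; 0 0 0)], sign=-1
Σ_t [2,2]: t=2:+1/8 = 1/8
(3j)²=2/35 [(2 2 2; -2 2 0)], sign=+1
⇒ 4πI² = 20/49
I = (-1)√(20/49/(4π)) = -0.18022375

-0.180224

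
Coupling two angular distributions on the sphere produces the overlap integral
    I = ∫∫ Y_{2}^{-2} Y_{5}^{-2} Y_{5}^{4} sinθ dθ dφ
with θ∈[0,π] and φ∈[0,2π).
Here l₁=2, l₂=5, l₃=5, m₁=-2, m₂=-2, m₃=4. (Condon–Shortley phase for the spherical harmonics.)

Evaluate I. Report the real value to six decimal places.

-0.137240

Checks pass: Σm=0; 12 even; l₃=5∈[3,7].
(2·2+1)(2·5+1)(2·5+1) = 605
Δ: 2! 2! 8! / 13! → 1/38610
sum: t=0:+1/2880 t=1:−1/576 t=2:+1/2880 = -1/960
3j²(2 5 5; 0 0 0) = Δ·Π!·Σ² = 10/429  (sign +1)
sum: t=2:+1/20160 = 1/20160
3j²(2 5 5; -2 -2 4) = Δ·Π!·Σ² = 12/715  (sign -1)
combine: 4πI² = 605·10/429·12/715 = 40/169
take √, sign -1: I = -0.13724032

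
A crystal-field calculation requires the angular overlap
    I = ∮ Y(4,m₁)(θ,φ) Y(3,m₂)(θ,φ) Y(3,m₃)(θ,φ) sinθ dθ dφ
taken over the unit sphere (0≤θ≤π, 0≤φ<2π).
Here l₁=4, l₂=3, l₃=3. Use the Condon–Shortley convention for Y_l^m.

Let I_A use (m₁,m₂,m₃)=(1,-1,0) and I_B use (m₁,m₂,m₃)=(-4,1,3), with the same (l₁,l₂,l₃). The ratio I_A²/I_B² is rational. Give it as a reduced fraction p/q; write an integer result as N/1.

5/14

Shared (l₁,l₂,l₃)=(4,3,3): N and (l;000)² cancel in I_A²/I_B².
A: Δ = 4!·4!·2!/11! = 1/34650; Racah Σ t=0..2: t=0:+1/288 t=1:−1/24 t=2:+1/48 = -5/288; ⇒ 3j(4 3 3; 1 -1 0)² = 5/462, sgn +1
B: Δ = 4!·4!·2!/11! = 1/34650; Racah Σ t=4..4: t=4:+1/1152 = 1/1152; ⇒ 3j(4 3 3; -4 1 3)² = 1/33, sgn +1
I_A²/I_B² = (5/462)/(1/33) = 5/14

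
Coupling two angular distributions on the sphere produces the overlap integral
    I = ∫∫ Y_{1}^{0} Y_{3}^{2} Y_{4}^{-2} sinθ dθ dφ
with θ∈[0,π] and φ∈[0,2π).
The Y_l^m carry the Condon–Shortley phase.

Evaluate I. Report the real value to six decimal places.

0.213244

m-sum 0 ✓  L=8 even ✓  2≤4≤4 ✓
Π(2lᵢ+1) = 3×7×9 = 189
triangle coeff Δ(1,3,4) = 1/252
Σ_t [0,0]: t=0:+1/36 = 1/36
(3j)²=4/63 [(1 3 4; 0 0 0)], sign=+1
Σ_t [0,0]: t=0:+1/120 = 1/120
(3j)²=1/21 [(1 3 4; 0 2 -2)], sign=+1
⇒ 4πI² = 4/7
I = (+1)√(4/7/(4π)) = 0.21324362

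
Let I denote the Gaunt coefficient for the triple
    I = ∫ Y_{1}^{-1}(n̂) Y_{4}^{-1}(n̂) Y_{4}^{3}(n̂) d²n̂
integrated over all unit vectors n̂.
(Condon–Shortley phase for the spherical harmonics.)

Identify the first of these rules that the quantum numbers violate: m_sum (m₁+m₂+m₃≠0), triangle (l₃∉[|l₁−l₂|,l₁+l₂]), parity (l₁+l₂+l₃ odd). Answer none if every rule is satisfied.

m_sum

Σmᵢ = 1  ✗
l₃∈[|l₁−l₂|,l₁+l₂]=[3,5], have l₃=4
Σlᵢ = 9 ⇒ odd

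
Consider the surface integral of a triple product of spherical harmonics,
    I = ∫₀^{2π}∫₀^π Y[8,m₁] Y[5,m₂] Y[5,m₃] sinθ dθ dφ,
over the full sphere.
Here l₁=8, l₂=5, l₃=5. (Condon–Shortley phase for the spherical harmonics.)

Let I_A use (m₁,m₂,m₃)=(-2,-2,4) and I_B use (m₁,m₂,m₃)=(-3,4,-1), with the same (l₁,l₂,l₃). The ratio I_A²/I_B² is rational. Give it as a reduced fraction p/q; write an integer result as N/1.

1029/1408

l's match ⇒ only the (l;m) 3-j factors differ between A and B.
A: triangle coeff Δ(8,5,5) = 1/37413090; Σ_t [2,3]: t=2:+1/58060800 t=3:−1/7257600 = -1/8294400; (3j)²=1029/92378 [(8 5 5; -2 -2 4)], sign=+1
B: triangle coeff Δ(8,5,5) = 1/37413090; Σ_t [7,8]: t=7:−1/5806080 t=8:+1/29030400 = -1/7257600; (3j)²=64/4199 [(8 5 5; -3 4 -1)], sign=-1
I_A²/I_B² = (1029/92378)/(64/4199) = 1029/1408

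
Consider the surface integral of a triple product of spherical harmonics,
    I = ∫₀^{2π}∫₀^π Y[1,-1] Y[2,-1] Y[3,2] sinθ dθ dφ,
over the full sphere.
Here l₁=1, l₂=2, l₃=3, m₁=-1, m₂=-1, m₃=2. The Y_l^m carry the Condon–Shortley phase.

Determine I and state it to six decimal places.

0.261169

m-sum 0 ✓  L=6 even ✓  1≤3≤3 ✓
Π(2lᵢ+1) = 3×5×7 = 105
triangle coeff Δ(1,2,3) = 1/105
Σ_t [0,0]: t=0:+1/4 = 1/4
(3j)²=3/35 [(1 2 3; 0 0 0)], sign=-1
Σ_t [0,0]: t=0:+1/12 = 1/12
(3j)²=2/21 [(1 2 3; -1 -1 2)], sign=-1
⇒ 4πI² = 6/7
I = (+1)√(6/7/(4π)) = 0.26116903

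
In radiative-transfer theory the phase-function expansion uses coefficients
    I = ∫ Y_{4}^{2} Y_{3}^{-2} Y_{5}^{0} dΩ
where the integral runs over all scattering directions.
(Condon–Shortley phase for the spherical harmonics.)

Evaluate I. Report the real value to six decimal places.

-0.171327

m-sum 0 ✓  L=12 even ✓  1≤5≤7 ✓
Π(2lᵢ+1) = 9×7×11 = 693
triangle coeff Δ(4,3,5) = 1/180180
Σ_t [0,2]: t=0:+1/576 t=1:−1/144 t=2:+1/576 = -1/288
(3j)²=20/1001 [(4 3 5; 0 0 0)], sign=+1
Σ_t [0,1]: t=0:+1/576 t=1:−1/2880 = 1/720
(3j)²=80/3003 [(4 3 5; 2 -2 0)], sign=-1
⇒ 4πI² = 4800/13013
I = (-1)√(4800/13013/(4π)) = -0.17132746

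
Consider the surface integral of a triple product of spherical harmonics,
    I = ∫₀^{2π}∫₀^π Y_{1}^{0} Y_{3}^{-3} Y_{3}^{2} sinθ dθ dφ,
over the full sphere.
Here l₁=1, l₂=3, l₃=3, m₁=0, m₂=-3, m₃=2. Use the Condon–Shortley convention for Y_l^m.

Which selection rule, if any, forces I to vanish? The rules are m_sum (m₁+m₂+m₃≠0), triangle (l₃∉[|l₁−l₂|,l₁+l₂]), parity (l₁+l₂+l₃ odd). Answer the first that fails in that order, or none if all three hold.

Σmᵢ = -1  ✗
l₃∈[|l₁−l₂|,l₁+l₂]=[2,4], have l₃=3
Σlᵢ = 7 ⇒ odd

m_sum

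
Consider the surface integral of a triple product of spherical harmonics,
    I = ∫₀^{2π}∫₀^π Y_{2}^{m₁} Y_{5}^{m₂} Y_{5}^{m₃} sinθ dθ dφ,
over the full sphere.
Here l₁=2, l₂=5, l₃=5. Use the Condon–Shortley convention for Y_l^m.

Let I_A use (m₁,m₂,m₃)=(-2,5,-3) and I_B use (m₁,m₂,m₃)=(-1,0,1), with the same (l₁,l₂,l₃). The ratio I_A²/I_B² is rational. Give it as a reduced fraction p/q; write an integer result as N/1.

l's match ⇒ only the (l;m) 3-j factors differ between A and B.
A: triangle coeff Δ(2,5,5) = 1/38610; Σ_t [2,2]: t=2:+1/161280 = 1/161280; (3j)²=1/143 [(2 5 5; -2 5 -3)], sign=+1
B: triangle coeff Δ(2,5,5) = 1/38610; Σ_t [1,2]: t=1:−1/1152 t=2:+1/1440 = -1/5760; (3j)²=1/858 [(2 5 5; -1 0 1)], sign=-1
I_A²/I_B² = (1/143)/(1/858) = 6/1

6/1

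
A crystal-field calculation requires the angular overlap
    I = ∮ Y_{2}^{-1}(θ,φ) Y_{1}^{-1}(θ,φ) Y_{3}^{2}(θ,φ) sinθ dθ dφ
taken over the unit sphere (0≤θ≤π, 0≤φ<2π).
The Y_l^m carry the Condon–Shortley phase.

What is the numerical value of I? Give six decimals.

Checks pass: Σm=0; 6 even; l₃=3∈[1,3].
(2·2+1)(2·1+1)(2·3+1) = 105
Δ: 0! 4! 2! / 7! → 1/105
sum: t=0:+1/4 = 1/4
3j²(2 1 3; 0 0 0) = Δ·Π!·Σ² = 3/35  (sign -1)
sum: t=0:+1/12 = 1/12
3j²(2 1 3; -1 -1 2) = Δ·Π!·Σ² = 2/21  (sign -1)
combine: 4πI² = 105·3/35·2/21 = 6/7
take √, sign +1: I = 0.26116903

0.261169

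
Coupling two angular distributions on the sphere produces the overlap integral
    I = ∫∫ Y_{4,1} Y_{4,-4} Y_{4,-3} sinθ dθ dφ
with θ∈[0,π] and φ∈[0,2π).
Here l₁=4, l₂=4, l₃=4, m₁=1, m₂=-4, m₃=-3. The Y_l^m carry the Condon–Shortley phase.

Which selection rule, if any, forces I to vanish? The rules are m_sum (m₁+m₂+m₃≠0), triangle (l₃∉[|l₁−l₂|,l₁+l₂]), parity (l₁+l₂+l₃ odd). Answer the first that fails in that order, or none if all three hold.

m_sum

Σmᵢ = -6  ✗
l₃∈[|l₁−l₂|,l₁+l₂]=[0,8], have l₃=4
Σlᵢ = 12 ⇒ even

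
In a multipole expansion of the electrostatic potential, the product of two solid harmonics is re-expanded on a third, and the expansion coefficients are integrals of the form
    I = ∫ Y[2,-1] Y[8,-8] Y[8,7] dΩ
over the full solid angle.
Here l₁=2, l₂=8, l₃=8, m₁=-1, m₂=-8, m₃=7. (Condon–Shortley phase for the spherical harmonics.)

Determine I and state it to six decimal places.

m-sum = -1 − 8 + 7 = -2 ≠ 0 ⇒ I = 0

0.000000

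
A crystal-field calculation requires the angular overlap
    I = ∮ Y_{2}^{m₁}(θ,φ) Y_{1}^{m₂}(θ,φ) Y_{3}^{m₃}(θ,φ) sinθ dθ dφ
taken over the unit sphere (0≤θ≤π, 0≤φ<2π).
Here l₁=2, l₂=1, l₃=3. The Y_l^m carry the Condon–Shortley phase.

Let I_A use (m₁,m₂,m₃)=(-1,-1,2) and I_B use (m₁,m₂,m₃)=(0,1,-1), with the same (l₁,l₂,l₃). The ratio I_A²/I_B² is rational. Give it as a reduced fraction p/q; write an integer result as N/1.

Shared (l₁,l₂,l₃)=(2,1,3): N and (l;000)² cancel in I_A²/I_B².
A: Δ = 0!·4!·2!/7! = 1/105; Racah Σ t=0..0: t=0:+1/12 = 1/12; ⇒ 3j(2 1 3; -1 -1 2)² = 2/21, sgn -1
B: Δ = 0!·4!·2!/7! = 1/105; Racah Σ t=0..0: t=0:+1/8 = 1/8; ⇒ 3j(2 1 3; 0 1 -1)² = 2/35, sgn +1
I_A²/I_B² = (2/21)/(2/35) = 5/3

5/3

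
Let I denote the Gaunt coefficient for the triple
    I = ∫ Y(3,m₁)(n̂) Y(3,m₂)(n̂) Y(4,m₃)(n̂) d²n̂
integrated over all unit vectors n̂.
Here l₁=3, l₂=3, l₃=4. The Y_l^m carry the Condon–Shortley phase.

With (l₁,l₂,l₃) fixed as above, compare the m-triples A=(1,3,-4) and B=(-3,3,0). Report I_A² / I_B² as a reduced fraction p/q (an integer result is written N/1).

14/3

Shared (l₁,l₂,l₃)=(3,3,4): N and (l;000)² cancel in I_A²/I_B².
A: Δ = 2!·4!·4!/11! = 1/34650; Racah Σ t=2..2: t=2:+1/1152 = 1/1152; ⇒ 3j(3 3 4; 1 3 -4)² = 1/33, sgn +1
B: Δ = 2!·4!·4!/11! = 1/34650; Racah Σ t=2..2: t=2:+1/1152 = 1/1152; ⇒ 3j(3 3 4; -3 3 0)² = 1/154, sgn +1
I_A²/I_B² = (1/33)/(1/154) = 14/3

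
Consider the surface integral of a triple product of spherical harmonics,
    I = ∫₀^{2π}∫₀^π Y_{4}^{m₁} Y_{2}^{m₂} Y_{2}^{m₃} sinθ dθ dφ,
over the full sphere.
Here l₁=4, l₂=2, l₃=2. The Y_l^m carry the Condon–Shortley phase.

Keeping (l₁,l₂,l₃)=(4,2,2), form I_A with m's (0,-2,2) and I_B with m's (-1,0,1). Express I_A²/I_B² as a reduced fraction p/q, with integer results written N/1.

1/30

Same 4,2,2: normalisation and zero-m 3j drop out of the ratio.
A: Δ: 4! 4! 0! / 9! → 1/630; sum: t=0:+1/576 = 1/576; 3j²(4 2 2; 0 -2 2) = Δ·Π!·Σ² = 1/630  (sign +1)
B: Δ: 4! 4! 0! / 9! → 1/630; sum: t=2:+1/24 = 1/24; 3j²(4 2 2; -1 0 1) = Δ·Π!·Σ² = 1/21  (sign -1)
I_A²/I_B² = (1/630)/(1/21) = 1/30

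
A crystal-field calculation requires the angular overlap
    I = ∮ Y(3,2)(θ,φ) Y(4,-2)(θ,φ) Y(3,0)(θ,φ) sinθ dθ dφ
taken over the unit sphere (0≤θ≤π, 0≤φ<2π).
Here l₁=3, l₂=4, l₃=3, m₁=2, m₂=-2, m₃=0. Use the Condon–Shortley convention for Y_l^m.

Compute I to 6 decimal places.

-0.044418

m-sum 0 ✓  L=10 even ✓  1≤3≤7 ✓
Π(2lᵢ+1) = 7×9×7 = 441
triangle coeff Δ(3,4,3) = 1/34650
Σ_t [1,3]: t=1:−1/72 t=2:+1/16 t=3:−1/72 = 5/144
(3j)²=2/77 [(3 4 3; 0 0 0)], sign=-1
Σ_t [0,1]: t=0:+1/96 t=1:−1/72 = -1/288
(3j)²=1/462 [(3 4 3; 2 -2 0)], sign=+1
⇒ 4πI² = 3/121
I = (-1)√(3/121/(4π)) = -0.04441841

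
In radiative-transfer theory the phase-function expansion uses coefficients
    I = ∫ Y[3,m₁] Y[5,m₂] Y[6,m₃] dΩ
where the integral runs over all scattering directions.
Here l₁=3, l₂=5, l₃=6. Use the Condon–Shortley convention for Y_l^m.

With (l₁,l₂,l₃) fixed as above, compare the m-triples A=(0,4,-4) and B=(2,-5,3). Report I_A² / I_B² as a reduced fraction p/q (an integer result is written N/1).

l's match ⇒ only the (l;m) 3-j factors differ between A and B.
A: triangle coeff Δ(3,5,6) = 1/675675; Σ_t [1,2]: t=1:−1/161280 t=2:+1/60480 = 1/96768; (3j)²=15/1001 [(3 5 6; 0 4 -4)], sign=+1
B: triangle coeff Δ(3,5,6) = 1/675675; Σ_t [0,0]: t=0:+1/483840 = 1/483840; (3j)²=6/1001 [(3 5 6; 2 -5 3)], sign=-1
I_A²/I_B² = (15/1001)/(6/1001) = 5/2

5/2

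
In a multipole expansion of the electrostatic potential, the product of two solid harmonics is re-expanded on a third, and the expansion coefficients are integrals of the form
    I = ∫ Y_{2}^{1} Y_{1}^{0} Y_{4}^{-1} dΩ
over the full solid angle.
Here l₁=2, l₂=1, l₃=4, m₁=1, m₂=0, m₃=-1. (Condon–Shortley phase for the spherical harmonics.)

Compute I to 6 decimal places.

|2−1|≤4≤2+1 violated ⇒ I = 0

0.000000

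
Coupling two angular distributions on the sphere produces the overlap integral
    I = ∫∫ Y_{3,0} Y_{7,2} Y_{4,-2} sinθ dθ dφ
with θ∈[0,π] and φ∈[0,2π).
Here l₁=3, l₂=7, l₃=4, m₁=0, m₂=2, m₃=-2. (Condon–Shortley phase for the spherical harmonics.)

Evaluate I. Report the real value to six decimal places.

Rules hold: Σm=0, L=14 even, 4≤4≤10.
N = 7·15·9 = 945
Δ = 6!·0!·8!/15! = 1/45045
Racah Σ t=3..3: t=3:−1/20736 = -1/20736
⇒ 3j(3 7 4; 0 0 0)² = 35/1287, sgn -1
Racah Σ t=3..3: t=3:−1/51840 = -1/51840
⇒ 3j(3 7 4; 0 2 -2)² = 8/429, sgn -1
4πI² = N·(3j₀)²·(3jₘ)² = 9800/20449
I = +1·√(0.479241/4π) = 0.19528643

0.195286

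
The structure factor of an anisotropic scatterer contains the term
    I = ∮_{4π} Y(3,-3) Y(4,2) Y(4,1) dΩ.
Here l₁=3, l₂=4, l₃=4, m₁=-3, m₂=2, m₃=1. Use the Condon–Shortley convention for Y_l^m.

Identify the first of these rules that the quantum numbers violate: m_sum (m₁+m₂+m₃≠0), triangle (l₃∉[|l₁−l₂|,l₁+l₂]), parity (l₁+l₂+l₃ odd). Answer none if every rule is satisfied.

azimuthal sum: -3 + 2 + 1 = 0  ✓
1 ≤ 4 ≤ 7 (triangle on l)  ✓
L = 3 + 4 + 4 = 11 (odd)  ✗

parity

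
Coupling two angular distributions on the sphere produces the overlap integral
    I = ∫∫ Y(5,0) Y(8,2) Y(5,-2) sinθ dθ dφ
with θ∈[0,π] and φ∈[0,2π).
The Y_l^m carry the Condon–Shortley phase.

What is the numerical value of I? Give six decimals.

Checks pass: Σm=0; 18 even; l₃=5∈[3,13].
(2·5+1)(2·8+1)(2·5+1) = 2057
Δ: 8! 2! 8! / 19! → 1/37413090
sum: t=3:−1/1036800 t=4:+1/331776 t=5:−1/1036800 = 1/921600
3j²(5 8 5; 0 0 0) = Δ·Π!·Σ² = 490/46189  (sign -1)
sum: t=3:−1/7257600 t=4:+1/829440 t=5:−1/1036800 = 1/9676800
3j²(5 8 5; 0 2 -2) = Δ·Π!·Σ² = 15/46189  (sign -1)
combine: 4πI² = 2057·490/46189·15/46189 = 7350/1037153
take √, sign +1: I = 0.02374747

0.023747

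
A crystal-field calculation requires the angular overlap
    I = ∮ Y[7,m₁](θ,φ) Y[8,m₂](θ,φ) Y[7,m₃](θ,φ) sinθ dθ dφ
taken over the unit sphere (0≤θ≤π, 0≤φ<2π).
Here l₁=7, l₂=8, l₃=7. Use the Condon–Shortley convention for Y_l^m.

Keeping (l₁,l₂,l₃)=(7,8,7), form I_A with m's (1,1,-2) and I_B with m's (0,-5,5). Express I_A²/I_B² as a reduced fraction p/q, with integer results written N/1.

1600/637

Shared (l₁,l₂,l₃)=(7,8,7): N and (l;000)² cancel in I_A²/I_B².
A: Δ = 8!·6!·8!/23! = 1/22086194130; Racah Σ t=1..6: t=1:−1/24385536000 t=2:+1/348364800 t=3:−1/37324800 t=4:+1/19906560 t=5:−1/49766400 t=6:+1/746496000 = 11/1463132160; ⇒ 3j(7 8 7; 1 1 -2)² = 4000/676039, sgn -1
B: Δ = 8!·6!·8!/23! = 1/22086194130; Racah Σ t=1..3: t=1:−1/5225472000 t=2:+1/870912000 t=3:−1/1393459200 = 1/4180377600; ⇒ 3j(7 8 7; 0 -5 5)² = 35/14858, sgn +1
I_A²/I_B² = (4000/676039)/(35/14858) = 1600/637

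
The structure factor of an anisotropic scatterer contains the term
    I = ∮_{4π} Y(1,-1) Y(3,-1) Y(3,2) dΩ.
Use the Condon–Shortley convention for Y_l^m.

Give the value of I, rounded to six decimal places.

l₁+l₂+l₃=7 is odd: 3j(l;000)=0 ⇒ I=0

0.000000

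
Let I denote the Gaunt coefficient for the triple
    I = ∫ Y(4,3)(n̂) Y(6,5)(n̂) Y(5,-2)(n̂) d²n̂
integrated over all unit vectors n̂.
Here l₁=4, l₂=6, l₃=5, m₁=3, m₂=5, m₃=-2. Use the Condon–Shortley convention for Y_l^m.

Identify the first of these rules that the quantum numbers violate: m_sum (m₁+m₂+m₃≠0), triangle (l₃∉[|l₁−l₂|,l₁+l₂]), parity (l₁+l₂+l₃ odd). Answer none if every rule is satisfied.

m_sum

Σmᵢ = 6  ✗
l₃∈[|l₁−l₂|,l₁+l₂]=[2,10], have l₃=5
Σlᵢ = 15 ⇒ odd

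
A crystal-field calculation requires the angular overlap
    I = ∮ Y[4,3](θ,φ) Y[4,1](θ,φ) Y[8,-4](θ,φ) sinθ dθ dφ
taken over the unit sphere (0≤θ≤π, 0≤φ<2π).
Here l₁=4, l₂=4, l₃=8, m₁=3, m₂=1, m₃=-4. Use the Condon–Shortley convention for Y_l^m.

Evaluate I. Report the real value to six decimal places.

0.188506

Rules hold: Σm=0, L=16 even, 0≤8≤8.
N = 9·9·17 = 1377
Δ = 0!·8!·8!/17! = 1/218790
Racah Σ t=0..0: t=0:+1/331776 = 1/331776
⇒ 3j(4 4 8; 0 0 0)² = 490/21879, sgn +1
Racah Σ t=0..0: t=0:+1/3628800 = 1/3628800
⇒ 3j(4 4 8; 3 1 -4)² = 16/1105, sgn +1
4πI² = N·(3j₀)²·(3jₘ)² = 14112/31603
I = +1·√(0.44654/4π) = 0.18850601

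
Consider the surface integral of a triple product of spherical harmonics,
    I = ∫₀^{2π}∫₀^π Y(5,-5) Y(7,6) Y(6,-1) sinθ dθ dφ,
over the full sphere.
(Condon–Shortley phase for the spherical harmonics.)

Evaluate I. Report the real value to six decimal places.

m-sum 0 ✓  L=18 even ✓  2≤6≤12 ✓
Π(2lᵢ+1) = 11×15×13 = 2145
triangle coeff Δ(5,7,6) = 1/174594420
Σ_t [1,5]: t=1:−1/4147200 t=2:+1/207360 t=3:−1/82944 t=4:+1/207360 t=5:−1/4147200 = -1/345600
(3j)²=420/46189 [(5 7 6; 0 0 0)], sign=-1
Σ_t [6,6]: t=6:+1/87091200 = 1/87091200
(3j)²=10/969 [(5 7 6; -5 6 -1)], sign=-1
⇒ 4πI² = 21000/104329
I = (+1)√(21000/104329/(4π)) = 0.12656167

0.126562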